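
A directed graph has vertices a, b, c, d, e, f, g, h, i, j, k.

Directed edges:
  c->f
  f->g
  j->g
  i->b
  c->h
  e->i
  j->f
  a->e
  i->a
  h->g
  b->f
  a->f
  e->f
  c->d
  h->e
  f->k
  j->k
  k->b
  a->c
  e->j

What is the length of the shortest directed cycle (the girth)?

For each vertex v, BFS finds the shortest path from v back to v.
The shortest such closed walk is e → i → a → e, length 3.

3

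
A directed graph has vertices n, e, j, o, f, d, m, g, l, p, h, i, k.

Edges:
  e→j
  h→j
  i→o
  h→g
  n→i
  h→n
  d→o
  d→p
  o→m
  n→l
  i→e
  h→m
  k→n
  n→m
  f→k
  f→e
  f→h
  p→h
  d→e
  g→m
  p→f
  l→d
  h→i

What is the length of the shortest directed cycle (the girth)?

For each vertex v, BFS finds the shortest path from v back to v.
The shortest such closed walk is p → h → n → l → d → p, length 5.

5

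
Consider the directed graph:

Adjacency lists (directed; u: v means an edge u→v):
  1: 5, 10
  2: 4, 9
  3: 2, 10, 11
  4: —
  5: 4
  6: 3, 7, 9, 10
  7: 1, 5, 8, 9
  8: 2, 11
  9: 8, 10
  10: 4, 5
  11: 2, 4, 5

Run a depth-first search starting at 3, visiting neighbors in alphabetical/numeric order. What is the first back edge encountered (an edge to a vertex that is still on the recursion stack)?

8→2

DFS from 3 (visiting neighbors in alphabetical/numeric order); mark gray on enter, black on exit:
3 gray
  2 gray
    4 gray
    4 black
    9 gray
      8 gray
        8→2: 2 is gray → back edge
First back edge: 8 → 2.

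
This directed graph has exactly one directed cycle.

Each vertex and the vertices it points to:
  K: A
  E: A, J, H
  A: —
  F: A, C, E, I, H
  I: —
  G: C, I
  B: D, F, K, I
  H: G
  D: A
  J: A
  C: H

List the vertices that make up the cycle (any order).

C, G, H

DFS with gray/black marking from C:
C gray
  H gray
    G gray
      G→C: C is gray → back edge
Back edge closes the cycle C → H → G → C; its vertices are {C, G, H}.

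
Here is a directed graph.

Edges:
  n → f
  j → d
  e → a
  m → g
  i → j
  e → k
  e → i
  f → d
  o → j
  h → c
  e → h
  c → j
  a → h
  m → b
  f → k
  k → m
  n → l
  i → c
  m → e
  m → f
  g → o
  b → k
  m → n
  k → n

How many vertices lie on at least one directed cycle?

6

A vertex is on a directed cycle iff it belongs to a strongly connected component of size ≥ 2 (or has a self-loop).
The vertices on cycles are {b, e, f, k, m, n} — 6 in total.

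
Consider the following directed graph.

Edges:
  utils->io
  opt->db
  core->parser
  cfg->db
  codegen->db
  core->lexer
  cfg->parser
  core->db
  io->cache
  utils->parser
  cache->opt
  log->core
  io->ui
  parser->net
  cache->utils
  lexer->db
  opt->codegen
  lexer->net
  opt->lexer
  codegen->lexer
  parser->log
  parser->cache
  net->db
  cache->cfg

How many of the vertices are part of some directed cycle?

A vertex is on a directed cycle iff it belongs to a strongly connected component of size ≥ 2 (or has a self-loop).
The vertices on cycles are {io, cfg, log, core, cache, utils, parser} — 7 in total.

7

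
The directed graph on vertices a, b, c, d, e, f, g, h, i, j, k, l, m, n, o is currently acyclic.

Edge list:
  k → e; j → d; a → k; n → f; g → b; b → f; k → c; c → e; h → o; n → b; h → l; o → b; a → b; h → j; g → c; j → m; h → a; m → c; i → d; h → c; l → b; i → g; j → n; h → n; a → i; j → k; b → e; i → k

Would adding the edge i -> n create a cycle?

No

Adding i→n creates a cycle iff n can already reach i.
Explore from n: no path reaches i. The graph stays acyclic.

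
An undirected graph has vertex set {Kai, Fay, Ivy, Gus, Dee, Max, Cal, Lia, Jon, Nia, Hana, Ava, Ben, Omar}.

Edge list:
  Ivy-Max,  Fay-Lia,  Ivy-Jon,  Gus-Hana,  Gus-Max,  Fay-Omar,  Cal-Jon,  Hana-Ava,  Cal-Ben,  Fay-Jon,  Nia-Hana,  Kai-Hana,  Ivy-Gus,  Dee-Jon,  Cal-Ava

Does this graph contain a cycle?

DFS, tracking each vertex's parent; an edge to a visited non-parent vertex closes a cycle.
Start from Max:
visit Max (parent –)
  visit Ivy (parent Max)
    visit Gus (parent Ivy)
      Gus–Ivy: parent, skip
      Gus–Max: Max visited and ≠ parent → cycle
Cycle: Max – Ivy – Gus – Max.

Yes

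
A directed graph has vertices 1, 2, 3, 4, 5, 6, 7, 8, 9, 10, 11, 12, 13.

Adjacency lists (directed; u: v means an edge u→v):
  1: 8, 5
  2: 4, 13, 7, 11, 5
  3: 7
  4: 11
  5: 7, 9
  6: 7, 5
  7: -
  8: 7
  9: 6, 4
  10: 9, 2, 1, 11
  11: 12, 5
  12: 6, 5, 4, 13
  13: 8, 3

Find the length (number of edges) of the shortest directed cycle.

For each vertex v, BFS finds the shortest path from v back to v.
The shortest such closed walk is 9 → 6 → 5 → 9, length 3.

3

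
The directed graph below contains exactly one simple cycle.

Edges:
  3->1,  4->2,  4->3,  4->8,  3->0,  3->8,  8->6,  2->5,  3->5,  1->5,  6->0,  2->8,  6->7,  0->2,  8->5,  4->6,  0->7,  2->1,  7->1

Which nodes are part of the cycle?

0, 2, 6, 8

DFS with gray/black marking from 8:
8 gray
  5 gray
  5 black
  6 gray
    7 gray
      1 gray
        1→5: 5 black — skip
      1 black
    7 black
    0 gray
      0→7: 7 black — skip
      2 gray
        2→5: 5 black — skip
        2→1: 1 black — skip
        2→8: 8 is gray → back edge
Back edge closes the cycle 8 → 6 → 0 → 2 → 8; its vertices are {0, 2, 6, 8}.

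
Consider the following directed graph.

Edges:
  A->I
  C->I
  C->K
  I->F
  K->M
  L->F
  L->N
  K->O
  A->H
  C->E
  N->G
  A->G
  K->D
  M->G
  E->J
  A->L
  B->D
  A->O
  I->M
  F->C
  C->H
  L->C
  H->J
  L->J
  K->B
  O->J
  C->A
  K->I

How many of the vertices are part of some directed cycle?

A vertex is on a directed cycle iff it belongs to a strongly connected component of size ≥ 2 (or has a self-loop).
The vertices on cycles are {A, C, F, I, K, L} — 6 in total.

6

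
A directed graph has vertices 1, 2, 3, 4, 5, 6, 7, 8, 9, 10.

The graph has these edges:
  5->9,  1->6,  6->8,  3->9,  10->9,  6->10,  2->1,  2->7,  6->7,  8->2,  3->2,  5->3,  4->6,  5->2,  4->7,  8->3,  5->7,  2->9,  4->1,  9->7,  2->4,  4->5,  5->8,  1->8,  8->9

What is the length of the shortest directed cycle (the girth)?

3

For each vertex v, BFS finds the shortest path from v back to v.
The shortest such closed walk is 4 → 5 → 2 → 4, length 3.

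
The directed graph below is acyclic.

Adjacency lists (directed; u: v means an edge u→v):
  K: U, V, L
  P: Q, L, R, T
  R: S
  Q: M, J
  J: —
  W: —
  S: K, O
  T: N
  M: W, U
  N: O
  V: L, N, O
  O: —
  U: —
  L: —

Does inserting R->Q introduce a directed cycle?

Adding R→Q creates a cycle iff Q can already reach R.
Explore from Q: no path reaches R. The graph stays acyclic.

No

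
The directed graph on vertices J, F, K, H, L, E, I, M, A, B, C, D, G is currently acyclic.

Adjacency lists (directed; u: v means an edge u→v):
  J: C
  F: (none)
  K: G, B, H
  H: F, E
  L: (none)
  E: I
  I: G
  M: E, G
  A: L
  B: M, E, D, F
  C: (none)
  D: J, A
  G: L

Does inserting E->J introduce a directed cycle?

No

Adding E→J creates a cycle iff J can already reach E.
Explore from J: no path reaches E. The graph stays acyclic.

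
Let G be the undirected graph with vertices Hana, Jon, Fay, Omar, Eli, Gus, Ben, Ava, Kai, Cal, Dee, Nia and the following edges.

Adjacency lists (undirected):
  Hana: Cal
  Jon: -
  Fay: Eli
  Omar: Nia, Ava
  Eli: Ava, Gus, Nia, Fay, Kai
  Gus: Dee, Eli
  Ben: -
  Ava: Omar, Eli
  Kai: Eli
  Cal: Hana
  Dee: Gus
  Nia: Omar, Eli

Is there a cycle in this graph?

Yes

DFS, tracking each vertex's parent; an edge to a visited non-parent vertex closes a cycle.
Start from Ben:
visit Ben (parent –)
visit Hana (parent –)
  visit Cal (parent Hana)
    Cal–Hana: parent, skip
visit Jon (parent –)
visit Fay (parent –)
  visit Eli (parent Fay)
    visit Ava (parent Eli)
      visit Omar (parent Ava)
        visit Nia (parent Omar)
          Nia–Omar: parent, skip
          Nia–Eli: Eli visited and ≠ parent → cycle
Cycle: Eli – Ava – Omar – Nia – Eli.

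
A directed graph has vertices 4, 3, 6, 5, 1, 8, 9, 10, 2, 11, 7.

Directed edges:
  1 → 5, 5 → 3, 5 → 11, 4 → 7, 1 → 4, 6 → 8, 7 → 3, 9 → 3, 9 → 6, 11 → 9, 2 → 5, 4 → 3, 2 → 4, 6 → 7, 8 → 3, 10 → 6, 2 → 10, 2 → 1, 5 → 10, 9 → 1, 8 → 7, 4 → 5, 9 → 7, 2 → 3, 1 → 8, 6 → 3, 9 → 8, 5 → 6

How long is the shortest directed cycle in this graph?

4

For each vertex v, BFS finds the shortest path from v back to v.
The shortest such closed walk is 1 → 5 → 11 → 9 → 1, length 4.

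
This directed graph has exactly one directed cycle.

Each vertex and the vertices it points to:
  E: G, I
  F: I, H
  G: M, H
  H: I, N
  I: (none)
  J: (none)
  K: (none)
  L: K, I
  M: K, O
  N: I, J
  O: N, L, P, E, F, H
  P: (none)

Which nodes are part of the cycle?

E, G, M, O

DFS with gray/black marking from O:
O gray
  N gray
    I gray
    I black
    J gray
    J black
  N black
  L gray
    K gray
    K black
    L→I: I black — skip
  L black
  P gray
  P black
  E gray
    G gray
      M gray
        M→K: K black — skip
        M→O: O is gray → back edge
Back edge closes the cycle O → E → G → M → O; its vertices are {E, G, M, O}.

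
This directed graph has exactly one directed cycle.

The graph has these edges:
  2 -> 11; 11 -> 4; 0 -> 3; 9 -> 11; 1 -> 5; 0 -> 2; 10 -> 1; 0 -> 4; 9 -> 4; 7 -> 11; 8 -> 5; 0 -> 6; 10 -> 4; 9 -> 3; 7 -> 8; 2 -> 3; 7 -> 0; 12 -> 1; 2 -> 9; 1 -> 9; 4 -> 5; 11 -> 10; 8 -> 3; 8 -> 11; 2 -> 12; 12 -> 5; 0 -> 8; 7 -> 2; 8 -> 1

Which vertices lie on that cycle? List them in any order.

DFS with gray/black marking from 9:
9 gray
  4 gray
    5 gray
    5 black
  4 black
  3 gray
  3 black
  11 gray
    10 gray
      10→4: 4 black — skip
      1 gray
        1→9: 9 is gray → back edge
Back edge closes the cycle 9 → 11 → 10 → 1 → 9; its vertices are {1, 9, 10, 11}.

1, 9, 10, 11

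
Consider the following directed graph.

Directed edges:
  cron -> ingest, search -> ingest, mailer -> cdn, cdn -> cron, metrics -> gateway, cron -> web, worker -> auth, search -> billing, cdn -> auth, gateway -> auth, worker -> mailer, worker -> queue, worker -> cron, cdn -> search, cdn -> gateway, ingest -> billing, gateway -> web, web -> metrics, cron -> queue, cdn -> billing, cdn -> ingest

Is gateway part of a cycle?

gateway is on a cycle iff gateway can reach itself via ≥1 edge.
gateway → web → metrics → gateway — yes.

Yes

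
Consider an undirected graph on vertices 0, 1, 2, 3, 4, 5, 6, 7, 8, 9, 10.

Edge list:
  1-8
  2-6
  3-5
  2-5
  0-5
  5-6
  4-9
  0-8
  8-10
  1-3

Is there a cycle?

DFS, tracking each vertex's parent; an edge to a visited non-parent vertex closes a cycle.
Start from 4:
visit 4 (parent –)
  visit 9 (parent 4)
    9–4: parent, skip
visit 0 (parent –)
  visit 8 (parent 0)
    8–0: parent, skip
    visit 1 (parent 8)
      visit 3 (parent 1)
        visit 5 (parent 3)
          visit 2 (parent 5)
            2–5: parent, skip
            visit 6 (parent 2)
              6–5: 5 visited and ≠ parent → cycle
Cycle: 5 – 2 – 6 – 5.

Yes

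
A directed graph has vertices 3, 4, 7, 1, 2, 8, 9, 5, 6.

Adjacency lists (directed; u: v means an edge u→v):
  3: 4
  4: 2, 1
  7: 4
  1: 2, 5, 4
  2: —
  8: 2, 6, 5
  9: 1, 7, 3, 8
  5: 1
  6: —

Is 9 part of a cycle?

No

9 lies on a cycle iff there is a path from 9 back to itself.
Exploring from 9, it never reaches itself; equivalently, its strongly connected component is a singleton.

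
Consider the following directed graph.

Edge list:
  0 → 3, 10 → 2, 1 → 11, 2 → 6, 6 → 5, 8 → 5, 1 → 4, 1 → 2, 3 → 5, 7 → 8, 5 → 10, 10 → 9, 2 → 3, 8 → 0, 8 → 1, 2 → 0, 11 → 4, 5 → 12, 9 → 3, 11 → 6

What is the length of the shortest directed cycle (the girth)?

For each vertex v, BFS finds the shortest path from v back to v.
The shortest such closed walk is 5 → 10 → 9 → 3 → 5, length 4.

4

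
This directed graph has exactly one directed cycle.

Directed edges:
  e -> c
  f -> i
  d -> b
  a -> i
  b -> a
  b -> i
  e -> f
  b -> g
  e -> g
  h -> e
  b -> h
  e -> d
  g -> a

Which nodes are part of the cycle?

DFS with gray/black marking from e:
e gray
  c gray
  c black
  f gray
    i gray
    i black
  f black
  g gray
    a gray
      a→i: i black — skip
    a black
  g black
  d gray
    b gray
      b→g: g black — skip
      b→i: i black — skip
      b→a: a black — skip
      h gray
        h→e: e is gray → back edge
Back edge closes the cycle e → d → b → h → e; its vertices are {b, d, e, h}.

b, d, e, h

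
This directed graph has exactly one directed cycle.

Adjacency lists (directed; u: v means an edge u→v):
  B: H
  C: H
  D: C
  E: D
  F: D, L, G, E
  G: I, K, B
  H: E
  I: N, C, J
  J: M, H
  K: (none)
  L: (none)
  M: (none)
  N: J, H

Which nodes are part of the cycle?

C, D, E, H

DFS with gray/black marking from E:
E gray
  D gray
    C gray
      H gray
        H→E: E is gray → back edge
Back edge closes the cycle E → D → C → H → E; its vertices are {C, D, E, H}.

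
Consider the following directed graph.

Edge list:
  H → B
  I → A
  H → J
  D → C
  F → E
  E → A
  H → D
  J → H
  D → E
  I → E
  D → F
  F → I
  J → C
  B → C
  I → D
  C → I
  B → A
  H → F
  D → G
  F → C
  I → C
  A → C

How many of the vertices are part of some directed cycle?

8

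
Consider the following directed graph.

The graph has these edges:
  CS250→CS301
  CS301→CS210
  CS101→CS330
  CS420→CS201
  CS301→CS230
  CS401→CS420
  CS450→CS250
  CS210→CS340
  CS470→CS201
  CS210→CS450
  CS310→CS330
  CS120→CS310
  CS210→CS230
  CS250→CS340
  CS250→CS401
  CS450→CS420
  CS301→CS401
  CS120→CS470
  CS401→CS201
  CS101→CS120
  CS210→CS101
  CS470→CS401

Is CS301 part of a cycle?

CS301 is on a cycle iff CS301 can reach itself via ≥1 edge.
CS301 → CS210 → CS450 → CS250 → CS301 — yes.

Yes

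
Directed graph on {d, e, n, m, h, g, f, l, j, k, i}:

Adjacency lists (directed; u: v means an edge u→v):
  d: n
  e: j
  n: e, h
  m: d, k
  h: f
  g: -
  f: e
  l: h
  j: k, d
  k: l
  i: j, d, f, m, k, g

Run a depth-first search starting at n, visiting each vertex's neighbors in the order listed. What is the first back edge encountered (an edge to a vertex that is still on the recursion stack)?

DFS from n (visiting each vertex's neighbors in the order listed); mark gray on enter, black on exit:
n gray
  e gray
    j gray
      k gray
        l gray
          h gray
            f gray
              f→e: e is gray → back edge
First back edge: f → e.

f→e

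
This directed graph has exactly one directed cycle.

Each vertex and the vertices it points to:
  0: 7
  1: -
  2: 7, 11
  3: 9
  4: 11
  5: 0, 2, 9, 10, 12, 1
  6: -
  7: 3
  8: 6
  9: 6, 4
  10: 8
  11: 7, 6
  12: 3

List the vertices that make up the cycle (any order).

3, 4, 7, 9, 11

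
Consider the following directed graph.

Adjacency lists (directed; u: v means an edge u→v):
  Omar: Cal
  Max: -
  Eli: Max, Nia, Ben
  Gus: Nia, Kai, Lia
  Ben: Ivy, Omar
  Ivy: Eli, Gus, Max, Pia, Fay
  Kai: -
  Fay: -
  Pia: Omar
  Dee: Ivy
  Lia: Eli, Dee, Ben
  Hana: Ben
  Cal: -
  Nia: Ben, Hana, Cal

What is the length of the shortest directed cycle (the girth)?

3

For each vertex v, BFS finds the shortest path from v back to v.
The shortest such closed walk is Ivy → Eli → Ben → Ivy, length 3.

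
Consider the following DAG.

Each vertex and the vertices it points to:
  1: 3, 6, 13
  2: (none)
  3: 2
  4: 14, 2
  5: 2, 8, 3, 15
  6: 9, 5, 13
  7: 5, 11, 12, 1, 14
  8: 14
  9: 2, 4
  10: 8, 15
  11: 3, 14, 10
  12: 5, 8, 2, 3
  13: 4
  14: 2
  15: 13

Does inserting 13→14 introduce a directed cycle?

No

Adding 13→14 creates a cycle iff 14 can already reach 13.
Explore from 14: no path reaches 13. The graph stays acyclic.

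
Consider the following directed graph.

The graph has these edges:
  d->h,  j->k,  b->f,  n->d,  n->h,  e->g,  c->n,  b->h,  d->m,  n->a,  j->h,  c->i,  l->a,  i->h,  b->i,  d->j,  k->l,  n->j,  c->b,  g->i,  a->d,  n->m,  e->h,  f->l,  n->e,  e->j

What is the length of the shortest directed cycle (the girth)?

5

For each vertex v, BFS finds the shortest path from v back to v.
The shortest such closed walk is a → d → j → k → l → a, length 5.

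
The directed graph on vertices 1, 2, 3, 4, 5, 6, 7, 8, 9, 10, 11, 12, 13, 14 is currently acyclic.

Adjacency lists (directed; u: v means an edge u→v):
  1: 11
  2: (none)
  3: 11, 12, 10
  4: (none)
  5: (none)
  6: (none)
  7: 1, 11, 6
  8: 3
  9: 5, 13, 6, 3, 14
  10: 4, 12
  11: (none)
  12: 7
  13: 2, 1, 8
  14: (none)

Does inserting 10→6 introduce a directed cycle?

Adding 10→6 creates a cycle iff 6 can already reach 10.
Explore from 6: no path reaches 10. The graph stays acyclic.

No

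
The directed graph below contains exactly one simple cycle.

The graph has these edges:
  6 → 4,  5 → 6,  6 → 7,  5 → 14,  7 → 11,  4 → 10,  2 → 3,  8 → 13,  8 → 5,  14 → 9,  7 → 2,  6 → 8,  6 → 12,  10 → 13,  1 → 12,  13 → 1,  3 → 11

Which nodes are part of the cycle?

5, 6, 8

DFS with gray/black marking from 6:
6 gray
  8 gray
    13 gray
      1 gray
        12 gray
        12 black
      1 black
    13 black
    5 gray
      5→6: 6 is gray → back edge
Back edge closes the cycle 6 → 8 → 5 → 6; its vertices are {5, 6, 8}.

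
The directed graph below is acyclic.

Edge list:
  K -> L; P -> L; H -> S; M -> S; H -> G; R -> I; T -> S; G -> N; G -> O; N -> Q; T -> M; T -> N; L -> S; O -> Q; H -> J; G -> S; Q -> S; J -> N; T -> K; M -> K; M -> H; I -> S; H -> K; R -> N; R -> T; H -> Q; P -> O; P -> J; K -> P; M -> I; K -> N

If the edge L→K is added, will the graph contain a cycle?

Yes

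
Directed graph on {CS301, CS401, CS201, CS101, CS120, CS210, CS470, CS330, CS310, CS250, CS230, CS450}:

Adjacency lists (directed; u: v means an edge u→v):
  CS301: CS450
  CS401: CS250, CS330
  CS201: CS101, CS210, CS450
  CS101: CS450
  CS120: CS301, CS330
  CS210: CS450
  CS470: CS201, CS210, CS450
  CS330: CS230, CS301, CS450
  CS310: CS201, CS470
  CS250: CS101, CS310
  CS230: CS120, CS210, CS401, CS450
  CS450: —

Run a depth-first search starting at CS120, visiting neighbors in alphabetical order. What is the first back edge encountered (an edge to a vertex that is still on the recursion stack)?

DFS from CS120 (visiting neighbors in alphabetical order); mark gray on enter, black on exit:
CS120 gray
  CS301 gray
    CS450 gray
    CS450 black
  CS301 black
  CS330 gray
    CS230 gray
      CS230→CS120: CS120 is gray → back edge
First back edge: CS230 → CS120.

CS230→CS120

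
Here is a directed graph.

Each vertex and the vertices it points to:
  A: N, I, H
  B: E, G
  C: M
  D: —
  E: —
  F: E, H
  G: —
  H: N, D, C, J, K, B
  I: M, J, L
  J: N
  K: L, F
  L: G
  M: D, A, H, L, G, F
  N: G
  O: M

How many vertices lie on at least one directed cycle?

A vertex is on a directed cycle iff it belongs to a strongly connected component of size ≥ 2 (or has a self-loop).
The vertices on cycles are {A, C, F, H, I, K, M} — 7 in total.

7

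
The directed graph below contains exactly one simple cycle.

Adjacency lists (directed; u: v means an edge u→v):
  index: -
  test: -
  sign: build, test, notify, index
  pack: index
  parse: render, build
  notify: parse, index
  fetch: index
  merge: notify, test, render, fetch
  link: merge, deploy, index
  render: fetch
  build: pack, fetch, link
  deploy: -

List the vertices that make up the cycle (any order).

link, build, merge, parse, notify

DFS with gray/black marking from build:
build gray
  pack gray
    index gray
    index black
  pack black
  fetch gray
    fetch→index: index black — skip
  fetch black
  link gray
    merge gray
      notify gray
        parse gray
          render gray
            render→fetch: fetch black — skip
          render black
          parse→build: build is gray → back edge
Back edge closes the cycle build → link → merge → notify → parse → build; its vertices are {link, build, merge, parse, notify}.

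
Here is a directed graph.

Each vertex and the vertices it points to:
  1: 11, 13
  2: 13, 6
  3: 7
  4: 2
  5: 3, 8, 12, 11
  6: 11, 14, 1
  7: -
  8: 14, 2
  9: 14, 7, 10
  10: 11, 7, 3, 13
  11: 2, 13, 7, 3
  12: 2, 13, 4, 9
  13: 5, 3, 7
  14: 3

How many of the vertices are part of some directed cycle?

11

A vertex is on a directed cycle iff it belongs to a strongly connected component of size ≥ 2 (or has a self-loop).
The vertices on cycles are {1, 2, 4, 5, 6, 8, 9, 10, 11, 12, 13} — 11 in total.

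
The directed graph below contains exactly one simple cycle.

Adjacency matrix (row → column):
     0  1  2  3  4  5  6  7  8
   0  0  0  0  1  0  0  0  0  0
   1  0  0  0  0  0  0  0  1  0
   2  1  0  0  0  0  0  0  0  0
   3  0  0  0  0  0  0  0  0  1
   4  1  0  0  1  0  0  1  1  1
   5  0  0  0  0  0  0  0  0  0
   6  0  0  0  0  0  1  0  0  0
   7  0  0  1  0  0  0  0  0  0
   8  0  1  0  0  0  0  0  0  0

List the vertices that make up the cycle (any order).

DFS with gray/black marking from 8:
8 gray
  1 gray
    7 gray
      2 gray
        0 gray
          3 gray
            3→8: 8 is gray → back edge
Back edge closes the cycle 8 → 1 → 7 → 2 → 0 → 3 → 8; its vertices are {0, 1, 2, 3, 7, 8}.

0, 1, 2, 3, 7, 8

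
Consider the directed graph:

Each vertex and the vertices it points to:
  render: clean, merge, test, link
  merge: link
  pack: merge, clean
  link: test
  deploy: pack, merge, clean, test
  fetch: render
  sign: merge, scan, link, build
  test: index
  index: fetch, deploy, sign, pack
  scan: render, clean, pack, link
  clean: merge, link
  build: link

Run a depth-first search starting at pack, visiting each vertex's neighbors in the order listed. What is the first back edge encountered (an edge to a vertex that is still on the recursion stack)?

clean->merge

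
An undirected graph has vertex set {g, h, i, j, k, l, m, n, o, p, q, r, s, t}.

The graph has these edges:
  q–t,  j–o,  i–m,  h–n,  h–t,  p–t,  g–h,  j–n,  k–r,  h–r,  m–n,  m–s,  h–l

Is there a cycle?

DFS, tracking each vertex's parent; an edge to a visited non-parent vertex closes a cycle.
Start from s:
visit s (parent –)
  visit m (parent s)
    visit i (parent m)
      i–m: parent, skip
    visit n (parent m)
      n–m: parent, skip
      visit h (parent n)
        h–n: parent, skip
        visit t (parent h)
          t–h: parent, skip
          visit p (parent t)
            p–t: parent, skip
          visit q (parent t)
            q–t: parent, skip
        visit l (parent h)
          l–h: parent, skip
        visit r (parent h)
          visit k (parent r)
            k–r: parent, skip
          r–h: parent, skip
        visit g (parent h)
          g–h: parent, skip
      visit j (parent n)
        visit o (parent j)
          o–j: parent, skip
        j–n: parent, skip
    m–s: parent, skip
No non-parent visited neighbor found — the graph is a forest.

No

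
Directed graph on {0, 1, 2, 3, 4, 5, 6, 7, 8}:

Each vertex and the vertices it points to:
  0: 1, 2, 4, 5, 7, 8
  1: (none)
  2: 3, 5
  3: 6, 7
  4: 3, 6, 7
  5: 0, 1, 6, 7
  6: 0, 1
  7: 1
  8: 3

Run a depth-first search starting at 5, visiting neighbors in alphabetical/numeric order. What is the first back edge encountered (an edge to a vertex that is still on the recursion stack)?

DFS from 5 (visiting neighbors in alphabetical/numeric order); mark gray on enter, black on exit:
5 gray
  0 gray
    1 gray
    1 black
    2 gray
      3 gray
        6 gray
          6→0: 0 is gray → back edge
First back edge: 6 → 0.

6→0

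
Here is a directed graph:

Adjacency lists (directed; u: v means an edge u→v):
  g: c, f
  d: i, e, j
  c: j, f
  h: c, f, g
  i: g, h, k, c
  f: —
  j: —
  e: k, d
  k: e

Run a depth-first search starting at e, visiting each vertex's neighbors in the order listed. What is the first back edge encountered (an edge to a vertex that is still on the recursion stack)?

DFS from e (visiting each vertex's neighbors in the order listed); mark gray on enter, black on exit:
e gray
  k gray
    k→e: e is gray → back edge
First back edge: k → e.

k->e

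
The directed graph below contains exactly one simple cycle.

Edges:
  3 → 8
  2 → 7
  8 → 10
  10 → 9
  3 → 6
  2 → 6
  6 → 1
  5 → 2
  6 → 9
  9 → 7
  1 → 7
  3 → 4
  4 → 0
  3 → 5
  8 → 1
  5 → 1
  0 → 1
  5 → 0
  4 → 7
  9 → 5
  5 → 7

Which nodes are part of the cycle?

2, 5, 6, 9

DFS with gray/black marking from 5:
5 gray
  0 gray
    1 gray
      7 gray
      7 black
    1 black
  0 black
  2 gray
    6 gray
      9 gray
        9→7: 7 black — skip
        9→5: 5 is gray → back edge
Back edge closes the cycle 5 → 2 → 6 → 9 → 5; its vertices are {2, 5, 6, 9}.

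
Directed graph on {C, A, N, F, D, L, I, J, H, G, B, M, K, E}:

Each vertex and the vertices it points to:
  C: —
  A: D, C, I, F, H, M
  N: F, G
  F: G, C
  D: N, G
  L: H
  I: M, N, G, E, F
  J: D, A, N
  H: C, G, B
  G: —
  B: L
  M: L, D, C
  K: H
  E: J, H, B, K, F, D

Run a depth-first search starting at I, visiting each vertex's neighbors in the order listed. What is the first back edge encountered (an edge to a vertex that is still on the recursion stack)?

DFS from I (visiting each vertex's neighbors in the order listed); mark gray on enter, black on exit:
I gray
  M gray
    L gray
      H gray
        C gray
        C black
        G gray
        G black
        B gray
          B→L: L is gray → back edge
First back edge: B → L.

B→L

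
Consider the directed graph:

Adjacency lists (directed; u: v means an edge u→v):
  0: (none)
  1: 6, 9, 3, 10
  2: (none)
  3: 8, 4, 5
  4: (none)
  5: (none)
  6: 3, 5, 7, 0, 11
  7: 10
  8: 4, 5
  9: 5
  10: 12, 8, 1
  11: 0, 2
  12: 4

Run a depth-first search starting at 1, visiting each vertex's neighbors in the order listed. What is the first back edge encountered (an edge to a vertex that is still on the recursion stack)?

DFS from 1 (visiting each vertex's neighbors in the order listed); mark gray on enter, black on exit:
1 gray
  6 gray
    3 gray
      8 gray
        4 gray
        4 black
        5 gray
        5 black
      8 black
      3→4: 4 black — skip
      3→5: 5 black — skip
    3 black
    6→5: 5 black — skip
    7 gray
      10 gray
        12 gray
          12→4: 4 black — skip
        12 black
        10→8: 8 black — skip
        10→1: 1 is gray → back edge
First back edge: 10 → 1.

10→1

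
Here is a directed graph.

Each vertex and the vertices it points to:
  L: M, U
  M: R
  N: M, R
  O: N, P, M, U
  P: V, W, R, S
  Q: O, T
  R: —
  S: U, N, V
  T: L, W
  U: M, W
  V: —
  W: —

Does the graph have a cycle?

DFS with white/gray/black marking, starting from V:
V gray
V black
L gray
  M gray
    R gray
    R black
  M black
  U gray
    U→M: M black — skip
    W gray
    W black
  U black
L black
N gray
  N→M: M black — skip
  N→R: R black — skip
N black
O gray
  O→N: N black — skip
  P gray
    P→V: V black — skip
    P→W: W black — skip
    P→R: R black — skip
    S gray
      S→U: U black — skip
      S→N: N black — skip
      S→V: V black — skip
    S black
  P black
  O→M: M black — skip
  O→U: U black — skip
O black
Q gray
  Q→O: O black — skip
  T gray
    T→L: L black — skip
    T→W: W black — skip
  T black
Q black
Every edge goes to a white or black vertex — no back edge, so the graph is acyclic.

No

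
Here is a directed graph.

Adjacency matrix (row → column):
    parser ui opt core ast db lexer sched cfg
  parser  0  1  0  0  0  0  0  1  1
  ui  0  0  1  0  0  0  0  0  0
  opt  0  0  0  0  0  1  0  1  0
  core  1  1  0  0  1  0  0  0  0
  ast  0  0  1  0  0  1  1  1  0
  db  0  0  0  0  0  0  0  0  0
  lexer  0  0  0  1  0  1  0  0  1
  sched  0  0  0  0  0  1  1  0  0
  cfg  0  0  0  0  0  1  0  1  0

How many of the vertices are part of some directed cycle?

8

A vertex is on a directed cycle iff it belongs to a strongly connected component of size ≥ 2 (or has a self-loop).
The vertices on cycles are {ui, ast, cfg, opt, core, lexer, sched, parser} — 8 in total.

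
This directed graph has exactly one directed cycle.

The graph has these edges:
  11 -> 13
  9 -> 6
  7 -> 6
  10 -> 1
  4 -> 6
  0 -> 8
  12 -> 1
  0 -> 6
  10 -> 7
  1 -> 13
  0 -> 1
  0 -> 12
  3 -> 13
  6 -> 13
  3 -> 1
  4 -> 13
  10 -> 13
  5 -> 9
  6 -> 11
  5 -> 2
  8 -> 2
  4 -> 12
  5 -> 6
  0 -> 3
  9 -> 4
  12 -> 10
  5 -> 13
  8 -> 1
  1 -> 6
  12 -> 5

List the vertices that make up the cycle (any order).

4, 5, 9, 12

DFS with gray/black marking from 12:
12 gray
  5 gray
    2 gray
    2 black
    13 gray
    13 black
    9 gray
      4 gray
        4→12: 12 is gray → back edge
Back edge closes the cycle 12 → 5 → 9 → 4 → 12; its vertices are {4, 5, 9, 12}.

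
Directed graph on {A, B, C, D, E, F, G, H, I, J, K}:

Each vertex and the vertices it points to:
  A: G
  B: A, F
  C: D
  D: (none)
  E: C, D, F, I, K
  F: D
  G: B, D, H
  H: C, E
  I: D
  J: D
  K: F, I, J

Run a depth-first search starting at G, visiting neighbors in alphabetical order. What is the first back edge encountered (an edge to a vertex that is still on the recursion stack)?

A→G

DFS from G (visiting neighbors in alphabetical order); mark gray on enter, black on exit:
G gray
  B gray
    A gray
      A→G: G is gray → back edge
First back edge: A → G.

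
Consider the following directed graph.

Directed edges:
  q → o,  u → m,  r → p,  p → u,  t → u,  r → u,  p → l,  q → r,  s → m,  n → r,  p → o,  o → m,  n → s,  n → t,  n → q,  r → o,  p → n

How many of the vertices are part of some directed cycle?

A vertex is on a directed cycle iff it belongs to a strongly connected component of size ≥ 2 (or has a self-loop).
The vertices on cycles are {n, p, q, r} — 4 in total.

4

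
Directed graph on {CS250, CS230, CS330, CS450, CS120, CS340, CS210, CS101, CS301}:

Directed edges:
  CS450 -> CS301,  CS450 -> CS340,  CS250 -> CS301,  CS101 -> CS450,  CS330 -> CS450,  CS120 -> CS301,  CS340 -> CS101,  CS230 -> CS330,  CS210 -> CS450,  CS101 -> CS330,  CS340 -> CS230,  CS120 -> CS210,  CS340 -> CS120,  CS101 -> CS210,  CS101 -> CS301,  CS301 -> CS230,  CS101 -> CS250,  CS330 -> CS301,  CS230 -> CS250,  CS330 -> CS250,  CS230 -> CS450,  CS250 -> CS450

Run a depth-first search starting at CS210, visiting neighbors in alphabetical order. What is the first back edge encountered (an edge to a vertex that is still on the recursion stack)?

DFS from CS210 (visiting neighbors in alphabetical order); mark gray on enter, black on exit:
CS210 gray
  CS450 gray
    CS301 gray
      CS230 gray
        CS250 gray
          CS250→CS301: CS301 is gray → back edge
First back edge: CS250 → CS301.

CS250→CS301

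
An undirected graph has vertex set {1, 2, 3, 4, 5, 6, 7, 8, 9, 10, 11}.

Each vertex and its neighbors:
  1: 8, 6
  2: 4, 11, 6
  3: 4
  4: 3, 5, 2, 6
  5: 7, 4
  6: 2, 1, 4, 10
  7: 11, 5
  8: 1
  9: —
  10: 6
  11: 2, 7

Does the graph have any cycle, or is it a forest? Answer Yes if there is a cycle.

Yes

DFS, tracking each vertex's parent; an edge to a visited non-parent vertex closes a cycle.
Start from 10:
visit 10 (parent –)
  visit 6 (parent 10)
    visit 2 (parent 6)
      visit 4 (parent 2)
        visit 3 (parent 4)
          3–4: parent, skip
        visit 5 (parent 4)
          visit 7 (parent 5)
            visit 11 (parent 7)
              11–2: 2 visited and ≠ parent → cycle
Cycle: 2 – 4 – 5 – 7 – 11 – 2.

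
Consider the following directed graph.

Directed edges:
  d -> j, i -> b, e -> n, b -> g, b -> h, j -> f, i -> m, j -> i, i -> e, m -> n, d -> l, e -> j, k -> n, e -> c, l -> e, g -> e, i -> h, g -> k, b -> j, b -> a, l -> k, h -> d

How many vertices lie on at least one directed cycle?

A vertex is on a directed cycle iff it belongs to a strongly connected component of size ≥ 2 (or has a self-loop).
The vertices on cycles are {b, d, e, g, h, i, j, l} — 8 in total.

8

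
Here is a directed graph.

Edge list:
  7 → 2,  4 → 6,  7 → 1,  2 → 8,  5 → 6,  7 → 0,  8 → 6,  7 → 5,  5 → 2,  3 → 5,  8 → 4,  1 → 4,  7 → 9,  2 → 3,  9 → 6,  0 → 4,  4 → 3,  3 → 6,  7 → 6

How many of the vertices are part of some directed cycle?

5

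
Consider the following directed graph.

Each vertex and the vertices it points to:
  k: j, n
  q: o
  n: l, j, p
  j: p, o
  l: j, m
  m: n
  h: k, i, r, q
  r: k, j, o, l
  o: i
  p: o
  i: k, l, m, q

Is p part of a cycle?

Yes

p is on a cycle iff p can reach itself via ≥1 edge.
p → o → i → k → j → p — yes.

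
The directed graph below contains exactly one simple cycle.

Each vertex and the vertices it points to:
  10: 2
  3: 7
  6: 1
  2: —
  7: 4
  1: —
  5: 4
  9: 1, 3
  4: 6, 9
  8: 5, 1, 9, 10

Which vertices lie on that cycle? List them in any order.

3, 4, 7, 9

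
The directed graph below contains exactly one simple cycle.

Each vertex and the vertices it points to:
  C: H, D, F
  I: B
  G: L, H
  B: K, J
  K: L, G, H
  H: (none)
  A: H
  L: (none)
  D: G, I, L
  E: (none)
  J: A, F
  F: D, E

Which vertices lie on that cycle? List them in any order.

B, D, F, I, J

DFS with gray/black marking from F:
F gray
  D gray
    G gray
      L gray
      L black
      H gray
      H black
    G black
    I gray
      B gray
        K gray
          K→L: L black — skip
          K→G: G black — skip
          K→H: H black — skip
        K black
        J gray
          A gray
            A→H: H black — skip
          A black
          J→F: F is gray → back edge
Back edge closes the cycle F → D → I → B → J → F; its vertices are {B, D, F, I, J}.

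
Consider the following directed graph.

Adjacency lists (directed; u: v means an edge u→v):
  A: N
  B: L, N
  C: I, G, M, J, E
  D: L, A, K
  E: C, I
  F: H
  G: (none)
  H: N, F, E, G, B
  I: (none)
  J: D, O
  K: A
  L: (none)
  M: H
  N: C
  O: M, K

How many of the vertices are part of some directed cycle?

12

A vertex is on a directed cycle iff it belongs to a strongly connected component of size ≥ 2 (or has a self-loop).
The vertices on cycles are {A, B, C, D, E, F, H, J, K, M, N, O} — 12 in total.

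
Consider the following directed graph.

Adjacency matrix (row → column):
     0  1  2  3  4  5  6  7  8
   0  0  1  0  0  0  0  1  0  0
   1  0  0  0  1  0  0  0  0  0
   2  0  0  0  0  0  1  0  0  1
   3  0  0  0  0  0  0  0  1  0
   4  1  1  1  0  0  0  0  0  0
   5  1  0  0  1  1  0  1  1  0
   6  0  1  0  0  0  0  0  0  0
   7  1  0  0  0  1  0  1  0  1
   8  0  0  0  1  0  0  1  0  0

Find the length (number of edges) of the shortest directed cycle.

For each vertex v, BFS finds the shortest path from v back to v.
The shortest such closed walk is 2 → 5 → 4 → 2, length 3.

3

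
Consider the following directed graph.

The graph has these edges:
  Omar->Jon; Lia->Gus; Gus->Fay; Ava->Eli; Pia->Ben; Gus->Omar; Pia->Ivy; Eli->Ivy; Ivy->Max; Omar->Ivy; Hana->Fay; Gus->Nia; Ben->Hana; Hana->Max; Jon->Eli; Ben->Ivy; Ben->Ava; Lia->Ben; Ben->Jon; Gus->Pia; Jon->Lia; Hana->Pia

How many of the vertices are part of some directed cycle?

7

A vertex is on a directed cycle iff it belongs to a strongly connected component of size ≥ 2 (or has a self-loop).
The vertices on cycles are {Ben, Gus, Jon, Lia, Pia, Hana, Omar} — 7 in total.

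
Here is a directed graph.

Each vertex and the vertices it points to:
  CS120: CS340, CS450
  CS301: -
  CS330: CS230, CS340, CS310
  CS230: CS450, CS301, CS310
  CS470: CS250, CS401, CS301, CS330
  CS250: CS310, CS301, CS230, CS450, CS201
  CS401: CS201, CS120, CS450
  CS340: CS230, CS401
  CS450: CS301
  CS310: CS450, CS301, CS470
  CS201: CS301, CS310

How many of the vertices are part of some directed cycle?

A vertex is on a directed cycle iff it belongs to a strongly connected component of size ≥ 2 (or has a self-loop).
The vertices on cycles are {CS120, CS201, CS230, CS250, CS310, CS330, CS340, CS401, CS470} — 9 in total.

9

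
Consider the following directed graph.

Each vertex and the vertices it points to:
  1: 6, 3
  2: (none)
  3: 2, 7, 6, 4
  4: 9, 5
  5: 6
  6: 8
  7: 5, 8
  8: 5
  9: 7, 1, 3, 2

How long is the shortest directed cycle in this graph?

For each vertex v, BFS finds the shortest path from v back to v.
The shortest such closed walk is 3 → 4 → 9 → 3, length 3.

3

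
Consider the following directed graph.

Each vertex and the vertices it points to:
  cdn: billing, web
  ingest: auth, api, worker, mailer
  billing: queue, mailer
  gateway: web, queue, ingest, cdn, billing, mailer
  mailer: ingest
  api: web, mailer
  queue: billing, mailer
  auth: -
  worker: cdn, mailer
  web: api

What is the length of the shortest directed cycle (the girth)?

For each vertex v, BFS finds the shortest path from v back to v.
The shortest such closed walk is queue → billing → queue, length 2.

2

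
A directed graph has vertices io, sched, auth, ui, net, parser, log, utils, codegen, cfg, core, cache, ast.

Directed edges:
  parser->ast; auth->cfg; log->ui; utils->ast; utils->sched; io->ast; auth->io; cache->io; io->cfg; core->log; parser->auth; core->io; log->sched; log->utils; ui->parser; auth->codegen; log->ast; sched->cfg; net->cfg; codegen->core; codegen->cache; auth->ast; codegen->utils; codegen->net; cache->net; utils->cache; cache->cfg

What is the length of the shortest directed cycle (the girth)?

For each vertex v, BFS finds the shortest path from v back to v.
The shortest such closed walk is log → ui → parser → auth → codegen → core → log, length 6.

6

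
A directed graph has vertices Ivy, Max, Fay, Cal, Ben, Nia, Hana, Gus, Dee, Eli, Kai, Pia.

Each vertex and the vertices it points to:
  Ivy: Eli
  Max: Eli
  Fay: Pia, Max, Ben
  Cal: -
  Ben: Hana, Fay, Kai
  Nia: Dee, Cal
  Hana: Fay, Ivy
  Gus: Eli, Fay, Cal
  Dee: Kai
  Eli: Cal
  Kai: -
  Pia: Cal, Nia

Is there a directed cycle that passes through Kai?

No

Kai lies on a cycle iff there is a path from Kai back to itself.
Exploring from Kai, it never reaches itself; equivalently, its strongly connected component is a singleton.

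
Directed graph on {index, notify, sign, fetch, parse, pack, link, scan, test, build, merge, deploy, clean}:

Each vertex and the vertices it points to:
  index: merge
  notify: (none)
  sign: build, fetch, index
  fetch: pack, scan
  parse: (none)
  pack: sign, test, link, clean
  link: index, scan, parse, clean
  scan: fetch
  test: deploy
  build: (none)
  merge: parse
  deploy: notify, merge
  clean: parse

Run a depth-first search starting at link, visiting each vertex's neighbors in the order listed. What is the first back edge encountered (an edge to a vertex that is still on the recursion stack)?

DFS from link (visiting each vertex's neighbors in the order listed); mark gray on enter, black on exit:
link gray
  index gray
    merge gray
      parse gray
      parse black
    merge black
  index black
  scan gray
    fetch gray
      pack gray
        sign gray
          build gray
          build black
          sign→fetch: fetch is gray → back edge
First back edge: sign → fetch.

sign→fetch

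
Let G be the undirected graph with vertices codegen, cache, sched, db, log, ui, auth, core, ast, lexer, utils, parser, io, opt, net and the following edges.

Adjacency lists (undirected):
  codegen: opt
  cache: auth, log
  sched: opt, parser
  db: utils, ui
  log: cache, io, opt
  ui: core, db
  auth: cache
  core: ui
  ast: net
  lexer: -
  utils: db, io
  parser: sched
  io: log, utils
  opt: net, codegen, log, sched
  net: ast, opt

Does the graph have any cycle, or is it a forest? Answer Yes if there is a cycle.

DFS, tracking each vertex's parent; an edge to a visited non-parent vertex closes a cycle.
Start from log:
visit log (parent –)
  visit cache (parent log)
    visit auth (parent cache)
      auth–cache: parent, skip
    cache–log: parent, skip
  visit io (parent log)
    io–log: parent, skip
    visit utils (parent io)
      visit db (parent utils)
        db–utils: parent, skip
        visit ui (parent db)
          visit core (parent ui)
            core–ui: parent, skip
          ui–db: parent, skip
      utils–io: parent, skip
  visit opt (parent log)
    visit net (parent opt)
      visit ast (parent net)
        ast–net: parent, skip
      net–opt: parent, skip
    visit codegen (parent opt)
      codegen–opt: parent, skip
    opt–log: parent, skip
    visit sched (parent opt)
      sched–opt: parent, skip
      visit parser (parent sched)
        parser–sched: parent, skip
visit lexer (parent –)
No non-parent visited neighbor found — the graph is a forest.

No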